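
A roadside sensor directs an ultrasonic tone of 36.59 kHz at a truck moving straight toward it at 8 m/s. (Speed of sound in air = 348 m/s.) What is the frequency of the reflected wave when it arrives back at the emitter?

38.3 kHz

At the truck (a moving observer), f₁ = f₀ · (v + u)/v = 36.59 × 356/348 ≈ 37.4 kHz.
On reflection it acts as a source moving toward the stationary detector: f₂ = f₁ · v/(v − u) = 37.4 × 348/340 ≈ 38.3 kHz.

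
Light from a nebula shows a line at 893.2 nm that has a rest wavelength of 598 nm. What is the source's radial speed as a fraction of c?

λ'/λ₀ = 1.4936 > 1 (redshift), so the source is receding.
λ'/λ₀ = √((1 + β)/(1 − β)) for a receding source ⇒ β = (r² − 1)/(r² + 1) with r = λ'/λ₀.
β = (2.2310 − 1)/(2.2310 + 1) ≈ 0.381.

0.381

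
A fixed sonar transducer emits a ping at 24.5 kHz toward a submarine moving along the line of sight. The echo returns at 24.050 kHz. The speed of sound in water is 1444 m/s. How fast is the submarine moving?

13.4 m/s

Double Doppler shift off a moving reflector: f₂ = f₀ · (v + u)/(v − u) (u > 0 toward emitter).
Rearranging, u = v · (f₂ − f₀)/(f₂ + f₀) = 1444 × -0.450/48.550 ≈ -13.4 m/s.
So the submarine is moving at 13.4 m/s away from the emitter.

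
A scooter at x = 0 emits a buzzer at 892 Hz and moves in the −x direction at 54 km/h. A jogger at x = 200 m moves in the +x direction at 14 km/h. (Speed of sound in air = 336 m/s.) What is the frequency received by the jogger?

54 km/h = 15 m/s; 14 km/h = 3.889 m/s.
The observer lies on the +x side, so the source is heading away from the observer and the observer is heading away from the source.
With source receding and observer receding, f' = f · (v − v_o)/(v + v_s).
f' = 892 × (336 − 3.889)/(336 + 15) = 892 × 332.11/351 ≈ 844 Hz.

844 Hz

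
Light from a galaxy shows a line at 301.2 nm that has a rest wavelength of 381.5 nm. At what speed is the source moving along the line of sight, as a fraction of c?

λ'/λ₀ = 0.7895 < 1 (blueshift), so the source is approaching.
λ'/λ₀ = √((1 − β)/(1 + β)) for an approaching source ⇒ β = (1 − r²)/(1 + r²) with r = λ'/λ₀.
β = (1 − 0.6233)/(1 + 0.6233) ≈ 0.232.

0.232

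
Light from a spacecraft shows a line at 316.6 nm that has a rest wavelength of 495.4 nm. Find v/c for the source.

0.420c

λ'/λ₀ = 0.6391 < 1 (blueshift), so the source is approaching.
λ'/λ₀ = √((1 − β)/(1 + β)) for an approaching source ⇒ β = (1 − r²)/(1 + r²) with r = λ'/λ₀.
β = (1 − 0.4084)/(1 + 0.4084) ≈ 0.420.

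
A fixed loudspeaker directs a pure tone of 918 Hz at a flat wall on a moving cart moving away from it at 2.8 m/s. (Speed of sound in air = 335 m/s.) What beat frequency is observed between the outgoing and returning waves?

At the flat wall on a moving cart (a moving observer), f₁ = f₀ · (v − u)/v = 918 × 332.2/335 ≈ 910.33 Hz.
The reflection then acts as a moving source: f₂ = f₁ · v/(v + u) ≈ 902.78 Hz.
Beat frequency: |f₂ − f₀| = 2u·f₀/(v + u) = 2 × 2.8 × 918/337.8 ≈ 15.2 Hz.

15.2 Hz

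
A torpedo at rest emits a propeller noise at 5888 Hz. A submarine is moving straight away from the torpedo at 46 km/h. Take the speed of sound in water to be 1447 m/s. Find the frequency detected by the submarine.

5836 Hz

46 km/h = 12.78 m/s.
Moving observer, stationary source: f' = f · (v − v_o)/v.
f' = 5888 × (1447 − 12.78)/1447 = 5888 × 1434.2/1447 ≈ 5836 Hz.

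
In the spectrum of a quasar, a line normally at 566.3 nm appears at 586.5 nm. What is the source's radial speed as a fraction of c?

λ'/λ₀ = 1.0357 > 1 (redshift), so the source is receding.
λ'/λ₀ = √((1 + β)/(1 − β)) for a receding source ⇒ β = (r² − 1)/(r² + 1) with r = λ'/λ₀.
β = (1.0726 − 1)/(1.0726 + 1) ≈ 0.035.

0.035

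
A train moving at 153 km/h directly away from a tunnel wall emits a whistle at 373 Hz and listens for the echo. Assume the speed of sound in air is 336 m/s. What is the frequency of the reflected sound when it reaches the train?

289 Hz

153 km/h = 42.5 m/s.
The tunnel wall receives the sound from a moving source: f₁ = f₀ · v/(v + v_e) = 373 × 336/378.5 ≈ 331 Hz.
On the return leg the train is a moving observer: f₂ = f₁ · (v − v_e)/v = 331 × 293.5/336 ≈ 289 Hz.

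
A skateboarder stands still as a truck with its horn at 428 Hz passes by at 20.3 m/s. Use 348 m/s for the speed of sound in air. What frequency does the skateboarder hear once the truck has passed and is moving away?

Receding: f₂ = f · v/(v + v_s) = 428 × 348/368.3 ≈ 404 Hz.

404 Hz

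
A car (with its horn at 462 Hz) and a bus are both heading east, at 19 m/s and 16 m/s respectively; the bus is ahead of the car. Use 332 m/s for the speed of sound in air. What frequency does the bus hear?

466 Hz

The bus is ahead, so the car is moving toward it while the bus is moving away from the car.
With source approaching and observer receding, f' = f · (v − v_o)/(v − v_s).
f' = 462 × (332 − 16)/(332 − 19) = 462 × 316/313 ≈ 466 Hz.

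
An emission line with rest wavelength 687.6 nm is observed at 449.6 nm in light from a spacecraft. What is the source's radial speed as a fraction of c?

λ'/λ₀ = 0.6539 < 1 (blueshift), so the source is approaching.
λ'/λ₀ = √((1 − β)/(1 + β)) for an approaching source ⇒ β = (1 − r²)/(1 + r²) with r = λ'/λ₀.
β = (1 − 0.4275)/(1 + 0.4275) ≈ 0.401.

0.401c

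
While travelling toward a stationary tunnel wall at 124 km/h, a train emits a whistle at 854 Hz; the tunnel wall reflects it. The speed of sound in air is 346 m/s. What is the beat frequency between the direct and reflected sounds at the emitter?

189 Hz

124 km/h = 34.44 m/s.
The tunnel wall receives the sound from a moving source: f₁ = f₀ · v/(v − v_e) = 854 × 346/311.56 ≈ 948.4 Hz.
On the return leg the train is a moving observer: f₂ = f₁ · (v + v_e)/v = 948.4 × 380.44/346 ≈ 1042.8 Hz.
Beat against the emitted tone: |f₂ − f₀| = 2v_e·f₀/(v − v_e) = 2 × 34.44 × 854/311.56 ≈ 189 Hz.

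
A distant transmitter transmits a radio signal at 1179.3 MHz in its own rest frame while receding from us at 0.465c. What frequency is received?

Relativistic Doppler for frequency: f' = f₀ · √((1 − β)/(1 + β)).
f' = 1179.3 × √(0.5350/1.4650) = 1179.3 × 0.60431 ≈ 712.7 MHz.

712.7 MHz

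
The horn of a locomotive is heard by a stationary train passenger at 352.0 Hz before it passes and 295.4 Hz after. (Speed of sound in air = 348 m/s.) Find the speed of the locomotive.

f₁/f₂ = (v + v_s)/(v − v_s), so v_s = v · (f₁ − f₂)/(f₁ + f₂).
v_s = 348 × (352.0 − 295.4)/(352.0 + 295.4) = 348 × 56.6/647.4 ≈ 30 m/s.

30 m/s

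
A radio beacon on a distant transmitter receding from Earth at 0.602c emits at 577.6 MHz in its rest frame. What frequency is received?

287.9 MHz

Relativistic Doppler for frequency: f' = f₀ · √((1 − β)/(1 + β)).
f' = 577.6 × √(0.3980/1.6020) = 577.6 × 0.49844 ≈ 287.9 MHz.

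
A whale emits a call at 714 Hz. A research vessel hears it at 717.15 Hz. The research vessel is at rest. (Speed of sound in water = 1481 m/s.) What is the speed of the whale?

6.5 m/s

f' > f, so the whale is approaching.
f' = f · v/(v − v_s) ⇒ v_s = v · |1 − f/f'|.
v_s = 1481 × |1 − 714/717.15| = 1481 × 0.004392 ≈ 6.5 m/s.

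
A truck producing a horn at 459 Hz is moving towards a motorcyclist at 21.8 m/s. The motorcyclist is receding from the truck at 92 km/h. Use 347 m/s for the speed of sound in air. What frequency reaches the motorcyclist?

454 Hz

92 km/h = 25.56 m/s.
Both move, so f' = f · (v − v_o)/(v − v_s).
f' = 459 × (347 − 25.56)/(347 − 21.8) = 459 × 321.44/325.2 ≈ 454 Hz.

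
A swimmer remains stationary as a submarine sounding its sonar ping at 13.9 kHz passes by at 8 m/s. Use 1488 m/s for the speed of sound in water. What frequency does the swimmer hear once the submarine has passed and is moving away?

Receding: f₂ = f · v/(v + v_s) = 13.9 × 1488/1496 ≈ 13.83 kHz.

13.83 kHz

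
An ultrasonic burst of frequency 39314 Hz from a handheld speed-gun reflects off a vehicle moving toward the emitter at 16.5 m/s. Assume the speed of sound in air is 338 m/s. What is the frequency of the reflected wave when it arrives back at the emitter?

The vehicle first receives the wave as a moving observer: f₁ = f₀ · (v + u)/v = 39314 × (338 + 16.5)/338 ≈ 41233 Hz.
On reflection it acts as a source moving toward the stationary detector: f₂ = f₁ · v/(v − u) = 41233 × 338/321.5 ≈ 43349 Hz.
Equivalently f₂ = f₀ · (v + u)/(v − u).

43349 Hz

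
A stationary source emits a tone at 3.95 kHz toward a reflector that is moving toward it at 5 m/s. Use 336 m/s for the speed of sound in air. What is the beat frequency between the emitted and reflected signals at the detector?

119 Hz

The reflector first receives the wave as a moving observer: f₁ = f₀ · (v + u)/v = 3.95 × (336 + 5)/336 ≈ 4.0088 kHz.
The reflection then acts as a moving source: f₂ = f₁ · v/(v − u) ≈ 4.0693 kHz.
Beat frequency (with f₀ = 3950 Hz): |f₂ − f₀| = 2u·f₀/(v − u) = 2 × 5 × 3950/331 ≈ 119 Hz.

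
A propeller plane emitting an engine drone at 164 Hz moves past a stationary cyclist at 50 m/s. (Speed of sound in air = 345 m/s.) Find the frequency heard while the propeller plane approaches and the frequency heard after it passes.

192 Hz approaching; 143 Hz receding

Approaching: f₁ = f · v/(v − v_s) = 164 × 345/295 ≈ 192 Hz.
Receding: f₂ = f · v/(v + v_s) = 164 × 345/395 ≈ 143 Hz.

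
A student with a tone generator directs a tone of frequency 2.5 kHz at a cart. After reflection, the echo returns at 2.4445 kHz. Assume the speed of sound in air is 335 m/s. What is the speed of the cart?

3.8 m/s

Double Doppler shift off a moving reflector: f₂ = f₀ · (v + u)/(v − u) (u > 0 toward emitter).
Rearranging, u = v · (f₂ − f₀)/(f₂ + f₀) = 335 × -0.0555/4.9445 ≈ -3.8 m/s.
So the cart is moving at 3.8 m/s away from the emitter.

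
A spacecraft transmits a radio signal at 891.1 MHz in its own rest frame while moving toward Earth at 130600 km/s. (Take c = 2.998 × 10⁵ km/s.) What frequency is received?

1421.2 MHz

β = v/c = 130600/299800 = 0.4356.
Relativistic Doppler for frequency: f' = f₀ · √((1 + β)/(1 − β)).
f' = 891.1 × √(1.4356/0.5644) = 891.1 × 1.59491 ≈ 1421.2 MHz.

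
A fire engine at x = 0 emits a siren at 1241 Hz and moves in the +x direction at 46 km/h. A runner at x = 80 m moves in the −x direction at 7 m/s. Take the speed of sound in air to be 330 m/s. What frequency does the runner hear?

1318 Hz

46 km/h = 12.78 m/s.
The observer lies on the +x side, so the source is heading toward the observer and the observer is heading toward the source.
General Doppler shift: f' = f · (v + v_o)/(v − v_s).
f' = 1241 × (330 + 7)/(330 − 12.78) = 1241 × 337/317.22 ≈ 1318 Hz.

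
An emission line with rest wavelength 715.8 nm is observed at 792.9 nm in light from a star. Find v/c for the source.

λ'/λ₀ = 1.1077 > 1 (redshift), so the source is receding.
λ'/λ₀ = √((1 + β)/(1 − β)) for a receding source ⇒ β = (r² − 1)/(r² + 1) with r = λ'/λ₀.
β = (1.2270 − 1)/(1.2270 + 1) ≈ 0.102.

0.102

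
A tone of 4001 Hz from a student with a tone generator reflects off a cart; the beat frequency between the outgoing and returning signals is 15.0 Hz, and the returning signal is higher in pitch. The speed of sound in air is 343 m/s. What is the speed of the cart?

Double Doppler shift off a moving reflector: f₂ = f₀ · (v + u)/(v − u) (u > 0 toward emitter).
Returning signal is higher, so f₂ = f₀ + Δf = 4001 + 15 = 4016 Hz.
Rearranging, u = v · (f₂ − f₀)/(f₂ + f₀) = 343 × 15/8017 ≈ 0.64 m/s.
So the cart is moving at 0.64 m/s toward the emitter.

0.64 m/s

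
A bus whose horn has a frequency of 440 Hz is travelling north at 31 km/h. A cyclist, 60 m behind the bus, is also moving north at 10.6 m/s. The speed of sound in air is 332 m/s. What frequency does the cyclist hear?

31 km/h = 8.611 m/s.
The cyclist is behind, so the bus is moving away from it while the cyclist is moving toward the bus.
With source receding and observer approaching, f' = f · (v + v_o)/(v + v_s).
f' = 440 × (332 + 10.6)/(332 + 8.611) = 440 × 342.6/340.61 ≈ 443 Hz.

443 Hz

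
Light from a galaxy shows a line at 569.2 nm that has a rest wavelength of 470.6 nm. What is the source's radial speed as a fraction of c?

0.188

λ'/λ₀ = 1.2095 > 1 (redshift), so the source is receding.
λ'/λ₀ = √((1 + β)/(1 − β)) for a receding source ⇒ β = (r² − 1)/(r² + 1) with r = λ'/λ₀.
β = (1.4629 − 1)/(1.4629 + 1) ≈ 0.188.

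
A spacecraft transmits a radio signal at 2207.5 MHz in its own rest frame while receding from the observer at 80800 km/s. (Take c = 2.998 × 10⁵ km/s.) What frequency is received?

β = v/c = 80800/299800 = 0.2695.
Relativistic Doppler for frequency: f' = f₀ · √((1 − β)/(1 + β)).
f' = 2207.5 × √(0.7305/1.2695) = 2207.5 × 0.75856 ≈ 1674.5 MHz.

1674.5 MHz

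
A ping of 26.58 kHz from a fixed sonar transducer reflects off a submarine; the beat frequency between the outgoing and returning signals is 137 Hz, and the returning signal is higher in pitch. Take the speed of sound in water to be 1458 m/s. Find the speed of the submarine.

Double Doppler shift off a moving reflector: f₂ = f₀ · (v + u)/(v − u) (u > 0 toward emitter).
Returning signal is higher, so f₂ = f₀ + Δf = 26580 + 137 = 26717 Hz.
Rearranging, u = v · (f₂ − f₀)/(f₂ + f₀) = 1458 × 137/53297 ≈ 3.7 m/s.
So the submarine is moving at 3.7 m/s toward the emitter.

3.7 m/s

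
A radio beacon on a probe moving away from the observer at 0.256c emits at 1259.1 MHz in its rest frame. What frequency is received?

Relativistic Doppler for frequency: f' = f₀ · √((1 − β)/(1 + β)).
f' = 1259.1 × √(0.7440/1.2560) = 1259.1 × 0.76965 ≈ 969.1 MHz.

969.1 MHz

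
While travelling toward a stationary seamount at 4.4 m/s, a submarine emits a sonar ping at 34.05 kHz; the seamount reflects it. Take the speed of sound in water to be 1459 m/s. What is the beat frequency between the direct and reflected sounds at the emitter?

The seamount receives the sound from a moving source: f₁ = f₀ · v/(v − v_e) = 34.05 × 1459/1454.6 ≈ 34.153 kHz.
On the return leg the submarine is a moving observer: f₂ = f₁ · (v + v_e)/v = 34.153 × 1463.4/1459 ≈ 34.256 kHz.
Beat against the emitted tone (with f₀ = 34050 Hz): |f₂ − f₀| = 2v_e·f₀/(v − v_e) = 2 × 4.4 × 34050/1454.6 ≈ 206 Hz.

206 Hz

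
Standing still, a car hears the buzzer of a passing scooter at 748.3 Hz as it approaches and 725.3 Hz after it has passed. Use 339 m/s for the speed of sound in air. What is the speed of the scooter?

5.3 m/s

f₁/f₂ = (v + v_s)/(v − v_s), so v_s = v · (f₁ − f₂)/(f₁ + f₂).
v_s = 339 × (748.3 − 725.3)/(748.3 + 725.3) = 339 × 23.0/1473.6 ≈ 5.3 m/s.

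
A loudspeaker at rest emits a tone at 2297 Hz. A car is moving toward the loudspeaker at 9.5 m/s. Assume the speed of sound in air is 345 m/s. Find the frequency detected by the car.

2360 Hz

Moving observer, stationary source: f' = f · (v + v_o)/v.
f' = 2297 × (345 + 9.5)/345 = 2297 × 354.5/345 ≈ 2360 Hz.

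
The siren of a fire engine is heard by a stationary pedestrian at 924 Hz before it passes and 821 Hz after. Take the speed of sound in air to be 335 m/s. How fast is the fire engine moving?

19.8 m/s

f₁/f₂ = (v + v_s)/(v − v_s), so v_s = v · (f₁ − f₂)/(f₁ + f₂).
v_s = 335 × (924 − 821)/(924 + 821) = 335 × 103/1745 ≈ 19.8 m/s.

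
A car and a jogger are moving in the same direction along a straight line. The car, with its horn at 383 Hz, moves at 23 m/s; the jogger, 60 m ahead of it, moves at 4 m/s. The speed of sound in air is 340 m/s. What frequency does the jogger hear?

The jogger is ahead, so the car is moving toward it while the jogger is moving away from the car.
General Doppler shift: f' = f · (v − v_o)/(v − v_s).
f' = 383 × (340 − 4)/(340 − 23) = 383 × 336/317 ≈ 406 Hz.

406 Hz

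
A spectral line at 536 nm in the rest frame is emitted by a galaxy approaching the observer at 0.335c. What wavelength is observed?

Relativistic Doppler for wavelength: λ' = λ₀ · √((1 − β)/(1 + β)).
λ' = 536 × √(0.6650/1.3350) = 536 × 0.70578 ≈ 378.3 nm.

378.3 nm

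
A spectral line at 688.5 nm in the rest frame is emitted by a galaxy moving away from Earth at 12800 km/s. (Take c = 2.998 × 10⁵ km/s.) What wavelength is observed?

718.6 nm

β = v/c = 12800/299800 = 0.0427.
Relativistic Doppler for wavelength: λ' = λ₀ · √((1 + β)/(1 − β)).
λ' = 688.5 × √(1.0427/0.9573) = 688.5 × 1.04365 ≈ 718.6 nm.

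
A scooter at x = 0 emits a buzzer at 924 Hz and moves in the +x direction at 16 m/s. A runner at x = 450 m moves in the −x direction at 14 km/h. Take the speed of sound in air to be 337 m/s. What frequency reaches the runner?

14 km/h = 3.889 m/s.
The observer lies on the +x side, so the source is heading toward the observer and the observer is heading toward the source.
Both move, so f' = f · (v + v_o)/(v − v_s).
f' = 924 × (337 + 3.889)/(337 − 16) = 924 × 340.89/321 ≈ 981 Hz.

981 Hz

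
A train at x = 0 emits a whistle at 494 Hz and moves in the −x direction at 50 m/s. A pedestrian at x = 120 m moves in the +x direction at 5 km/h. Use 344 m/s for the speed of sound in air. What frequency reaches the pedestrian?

5 km/h = 1.389 m/s.
The observer lies on the +x side, so the source is heading away from the observer and the observer is heading away from the source.
General Doppler shift: f' = f · (v − v_o)/(v + v_s).
f' = 494 × (344 − 1.389)/(344 + 50) = 494 × 342.61/394 ≈ 430 Hz.

430 Hz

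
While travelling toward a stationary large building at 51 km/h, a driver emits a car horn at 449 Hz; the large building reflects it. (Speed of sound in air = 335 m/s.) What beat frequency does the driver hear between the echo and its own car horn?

39.7 Hz

51 km/h = 14.17 m/s.
The large building receives the sound from a moving source: f₁ = f₀ · v/(v − v_e) = 449 × 335/320.83 ≈ 468.8 Hz.
On the return leg the driver is a moving observer: f₂ = f₁ · (v + v_e)/v = 468.8 × 349.17/335 ≈ 488.7 Hz.
Beat against the emitted tone: |f₂ − f₀| = 2v_e·f₀/(v − v_e) = 2 × 14.17 × 449/320.83 ≈ 39.7 Hz.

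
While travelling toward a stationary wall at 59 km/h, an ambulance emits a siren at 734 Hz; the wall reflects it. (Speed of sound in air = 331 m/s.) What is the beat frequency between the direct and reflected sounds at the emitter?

76 Hz

59 km/h = 16.39 m/s.
The wall receives the sound from a moving source: f₁ = f₀ · v/(v − v_e) = 734 × 331/314.61 ≈ 772.2 Hz.
On the return leg the ambulance is a moving observer: f₂ = f₁ · (v + v_e)/v = 772.2 × 347.39/331 ≈ 810.5 Hz.
Beat against the emitted tone: |f₂ − f₀| = 2v_e·f₀/(v − v_e) = 2 × 16.39 × 734/314.61 ≈ 76 Hz.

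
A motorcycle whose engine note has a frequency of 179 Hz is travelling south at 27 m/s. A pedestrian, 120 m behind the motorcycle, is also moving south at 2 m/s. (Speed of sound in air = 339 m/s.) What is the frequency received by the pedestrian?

167 Hz

The pedestrian is behind, so the motorcycle is moving away from it while the pedestrian is moving toward the motorcycle.
Both move, so f' = f · (v + v_o)/(v + v_s).
f' = 179 × (339 + 2)/(339 + 27) = 179 × 341/366 ≈ 167 Hz.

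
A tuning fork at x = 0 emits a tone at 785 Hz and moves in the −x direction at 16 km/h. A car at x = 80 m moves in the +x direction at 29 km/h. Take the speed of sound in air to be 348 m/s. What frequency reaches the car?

16 km/h = 4.444 m/s; 29 km/h = 8.056 m/s.
The observer lies on the +x side, so the source is heading away from the observer and the observer is heading away from the source.
General Doppler shift: f' = f · (v − v_o)/(v + v_s).
f' = 785 × (348 − 8.056)/(348 + 4.444) = 785 × 339.94/352.44 ≈ 757 Hz.

757 Hz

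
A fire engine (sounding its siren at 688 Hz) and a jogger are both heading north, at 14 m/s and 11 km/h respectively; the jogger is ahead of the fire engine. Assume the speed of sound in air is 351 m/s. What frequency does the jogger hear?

710 Hz

11 km/h = 3.056 m/s.
The jogger is ahead, so the fire engine is moving toward it while the jogger is moving away from the fire engine.
General Doppler shift: f' = f · (v − v_o)/(v − v_s).
f' = 688 × (351 − 3.056)/(351 − 14) = 688 × 347.94/337 ≈ 710 Hz.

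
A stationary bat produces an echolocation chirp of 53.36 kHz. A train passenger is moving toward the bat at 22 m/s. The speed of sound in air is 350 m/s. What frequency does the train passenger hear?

Only the observer moves, toward the source, so f' = f · (v + v_o)/v.
f' = 53.36 × (350 + 22)/350 = 53.36 × 372/350 ≈ 56.7 kHz.

56.7 kHz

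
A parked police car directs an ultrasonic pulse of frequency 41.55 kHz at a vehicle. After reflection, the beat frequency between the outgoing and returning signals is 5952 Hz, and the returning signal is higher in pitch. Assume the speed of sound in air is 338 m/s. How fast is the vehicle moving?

Double Doppler shift off a moving reflector: f₂ = f₀ · (v + u)/(v − u) (u > 0 toward emitter).
Returning signal is higher, so f₂ = f₀ + Δf = 41550 + 5952 = 47502 Hz.
Rearranging, u = v · (f₂ − f₀)/(f₂ + f₀) = 338 × 5952/89052 ≈ 22.6 m/s.
So the vehicle is moving at 22.6 m/s toward the emitter.

22.6 m/s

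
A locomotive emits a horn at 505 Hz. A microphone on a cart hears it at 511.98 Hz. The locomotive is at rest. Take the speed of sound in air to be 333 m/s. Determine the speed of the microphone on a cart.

4.6 m/s

f' > f, so the microphone on a cart is approaching.
f' = f · (v + v_o)/v ⇒ v_o = v · |f'/f − 1|.
v_o = 333 × |511.98/505 − 1| = 333 × 0.01382 ≈ 4.6 m/s.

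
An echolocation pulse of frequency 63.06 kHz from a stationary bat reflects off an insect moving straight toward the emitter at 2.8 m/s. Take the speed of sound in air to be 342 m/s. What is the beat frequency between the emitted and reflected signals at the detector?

1041 Hz

The insect first receives the wave as a moving observer: f₁ = f₀ · (v + u)/v = 63.06 × (342 + 2.8)/342 ≈ 63.576 kHz.
The reflection then acts as a moving source: f₂ = f₁ · v/(v − u) ≈ 64.101 kHz.
Equivalently f₂ = f₀ · (v + u)/(v − u).
Beat frequency (with f₀ = 63060 Hz): |f₂ − f₀| = 2u·f₀/(v − u) = 2 × 2.8 × 63060/339.2 ≈ 1041 Hz.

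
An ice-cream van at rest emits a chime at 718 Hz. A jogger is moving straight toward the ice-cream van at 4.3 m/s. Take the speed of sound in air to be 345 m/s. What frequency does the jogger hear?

Moving observer, stationary source: f' = f · (v + v_o)/v.
f' = 718 × (345 + 4.3)/345 = 718 × 349.3/345 ≈ 727 Hz.

727 Hz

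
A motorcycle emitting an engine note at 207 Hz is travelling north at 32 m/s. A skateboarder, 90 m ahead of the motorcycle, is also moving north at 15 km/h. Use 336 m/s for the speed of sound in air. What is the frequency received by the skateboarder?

15 km/h = 4.167 m/s.
The skateboarder is ahead, so the motorcycle is moving toward it while the skateboarder is moving away from the motorcycle.
With source approaching and observer receding, f' = f · (v − v_o)/(v − v_s).
f' = 207 × (336 − 4.167)/(336 − 32) = 207 × 331.83/304 ≈ 226 Hz.

226 Hz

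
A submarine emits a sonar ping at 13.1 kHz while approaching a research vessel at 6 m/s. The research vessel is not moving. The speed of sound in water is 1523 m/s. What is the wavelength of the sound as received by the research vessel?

With the source moving toward a stationary observer, f' = f · v/(v − v_s).
f' = 13.1 × 1523/(1523 − 6) ≈ 13.15 kHz.
λ' = v/f' = 1523/13151.8 ≈ 11.6 cm.

11.6 cm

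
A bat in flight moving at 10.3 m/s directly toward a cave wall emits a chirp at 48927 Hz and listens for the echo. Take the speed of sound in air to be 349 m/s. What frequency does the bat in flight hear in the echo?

51903 Hz

The cave wall receives the sound from a moving source: f₁ = f₀ · v/(v − v_e) = 48927 × 349/338.7 ≈ 50415 Hz.
On the return leg the bat in flight is a moving observer: f₂ = f₁ · (v + v_e)/v = 50415 × 359.3/349 ≈ 51903 Hz.
Equivalently f₂ = f₀ · (v + v_e)/(v − v_e).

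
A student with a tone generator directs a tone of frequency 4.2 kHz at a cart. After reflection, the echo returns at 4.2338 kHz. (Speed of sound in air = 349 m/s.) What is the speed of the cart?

1.40 m/s

Double Doppler shift off a moving reflector: f₂ = f₀ · (v + u)/(v − u) (u > 0 toward emitter).
Rearranging, u = v · (f₂ − f₀)/(f₂ + f₀) = 349 × 0.0338/8.4338 ≈ 1.40 m/s.
So the cart is moving at 1.40 m/s toward the emitter.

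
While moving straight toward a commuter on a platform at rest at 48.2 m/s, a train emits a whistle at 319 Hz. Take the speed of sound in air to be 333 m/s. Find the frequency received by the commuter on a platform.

Moving source, stationary observer: f' = f · v/(v − v_s) since the source is approaching.
f' = 319 × 333/(333 − 48.2) = 319 × 333/284.8 ≈ 373 Hz.

373 Hz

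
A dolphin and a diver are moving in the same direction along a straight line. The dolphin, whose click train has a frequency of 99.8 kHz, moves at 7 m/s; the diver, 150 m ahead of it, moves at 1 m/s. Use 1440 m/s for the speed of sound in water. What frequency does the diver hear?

The diver is ahead, so the dolphin is moving toward it while the diver is moving away from the dolphin.
General Doppler shift: f' = f · (v − v_o)/(v − v_s).
f' = 99.8 × (1440 − 1)/(1440 − 7) = 99.8 × 1439/1433 ≈ 100.2 kHz.

100.2 kHz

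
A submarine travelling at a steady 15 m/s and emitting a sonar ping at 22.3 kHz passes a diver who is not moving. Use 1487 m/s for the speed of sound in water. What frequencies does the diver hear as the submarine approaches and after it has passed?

22.5 kHz approaching; 22.1 kHz receding

Approaching: f₁ = f · v/(v − v_s) = 22.3 × 1487/1472 ≈ 22.5 kHz.
Receding: f₂ = f · v/(v + v_s) = 22.3 × 1487/1502 ≈ 22.1 kHz.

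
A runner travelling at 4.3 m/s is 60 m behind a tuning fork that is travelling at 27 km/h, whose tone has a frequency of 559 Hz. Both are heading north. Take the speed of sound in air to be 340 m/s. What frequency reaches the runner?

554 Hz

27 km/h = 7.5 m/s.
The runner is behind, so the tuning fork is moving away from it while the runner is moving toward the tuning fork.
With source receding and observer approaching, f' = f · (v + v_o)/(v + v_s).
f' = 559 × (340 + 4.3)/(340 + 7.5) = 559 × 344.3/347.5 ≈ 554 Hz.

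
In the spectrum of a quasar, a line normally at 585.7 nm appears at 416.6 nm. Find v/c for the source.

λ'/λ₀ = 0.7113 < 1 (blueshift), so the source is approaching.
λ'/λ₀ = √((1 − β)/(1 + β)) for an approaching source ⇒ β = (1 − r²)/(1 + r²) with r = λ'/λ₀.
β = (1 − 0.5059)/(1 + 0.5059) ≈ 0.328.

0.328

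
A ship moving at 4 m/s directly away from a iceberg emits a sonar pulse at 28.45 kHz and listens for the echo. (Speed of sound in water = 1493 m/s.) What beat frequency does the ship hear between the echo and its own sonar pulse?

The iceberg receives the sound from a moving source: f₁ = f₀ · v/(v + v_e) = 28.45 × 1493/1497 ≈ 28.3740 kHz.
On the return leg the ship is a moving observer: f₂ = f₁ · (v − v_e)/v = 28.3740 × 1489/1493 ≈ 28.2980 kHz.
Beat against the emitted tone (with f₀ = 28450 Hz): |f₂ − f₀| = 2v_e·f₀/(v + v_e) = 2 × 4 × 28450/1497 ≈ 152 Hz.

152 Hz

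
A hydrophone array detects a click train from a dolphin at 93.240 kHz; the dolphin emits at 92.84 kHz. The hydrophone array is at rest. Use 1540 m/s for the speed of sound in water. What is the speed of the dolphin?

f' > f, so the dolphin is approaching.
f' = f · v/(v − v_s) ⇒ v_s = v · |1 − f/f'|.
v_s = 1540 × |1 − 92.84/93.240| = 1540 × 0.00429 ≈ 6.6 m/s.

6.6 m/s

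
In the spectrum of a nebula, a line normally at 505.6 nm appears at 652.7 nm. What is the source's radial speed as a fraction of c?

0.250

λ'/λ₀ = 1.2909 > 1 (redshift), so the source is receding.
λ'/λ₀ = √((1 + β)/(1 − β)) for a receding source ⇒ β = (r² − 1)/(r² + 1) with r = λ'/λ₀.
β = (1.6665 − 1)/(1.6665 + 1) ≈ 0.250.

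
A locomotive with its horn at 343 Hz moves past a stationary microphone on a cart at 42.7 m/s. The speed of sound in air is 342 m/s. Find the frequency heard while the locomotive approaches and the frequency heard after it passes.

Approaching: f₁ = f · v/(v − v_s) = 343 × 342/299.3 ≈ 392 Hz.
Receding: f₂ = f · v/(v + v_s) = 343 × 342/384.7 ≈ 305 Hz.

392 Hz approaching; 305 Hz receding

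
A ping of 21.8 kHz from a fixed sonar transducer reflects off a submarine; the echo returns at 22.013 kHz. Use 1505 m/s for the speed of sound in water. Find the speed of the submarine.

7.3 m/s

Double Doppler shift off a moving reflector: f₂ = f₀ · (v + u)/(v − u) (u > 0 toward emitter).
Rearranging, u = v · (f₂ − f₀)/(f₂ + f₀) = 1505 × 0.213/43.813 ≈ 7.3 m/s.
So the submarine is moving at 7.3 m/s toward the emitter.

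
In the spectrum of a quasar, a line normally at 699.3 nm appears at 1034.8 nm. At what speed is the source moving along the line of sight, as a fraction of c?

λ'/λ₀ = 1.4798 > 1 (redshift), so the source is receding.
λ'/λ₀ = √((1 + β)/(1 − β)) for a receding source ⇒ β = (r² − 1)/(r² + 1) with r = λ'/λ₀.
β = (2.1897 − 1)/(2.1897 + 1) ≈ 0.373.

0.373c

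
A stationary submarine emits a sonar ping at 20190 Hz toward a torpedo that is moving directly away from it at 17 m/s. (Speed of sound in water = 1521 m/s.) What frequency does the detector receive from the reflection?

The torpedo first receives the wave as a moving observer: f₁ = f₀ · (v − u)/v = 20190 × (1521 − 17)/1521 ≈ 19964 Hz.
The reflection then acts as a moving source: f₂ = f₁ · v/(v + u) ≈ 19744 Hz.
Equivalently f₂ = f₀ · (v − u)/(v + u).

19744 Hz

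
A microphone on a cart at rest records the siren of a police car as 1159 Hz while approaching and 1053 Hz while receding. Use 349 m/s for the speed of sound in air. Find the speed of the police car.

f₁/f₂ = (v + v_s)/(v − v_s), so v_s = v · (f₁ − f₂)/(f₁ + f₂).
v_s = 349 × (1159 − 1053)/(1159 + 1053) = 349 × 106/2212 ≈ 16.7 m/s.

16.7 m/s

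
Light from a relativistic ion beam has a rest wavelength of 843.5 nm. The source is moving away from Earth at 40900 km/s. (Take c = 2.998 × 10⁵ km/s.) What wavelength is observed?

β = v/c = 40900/299800 = 0.1364.
Relativistic Doppler for wavelength: λ' = λ₀ · √((1 + β)/(1 − β)).
λ' = 843.5 × √(1.1364/0.8636) = 843.5 × 1.14715 ≈ 967.6 nm.

967.6 nm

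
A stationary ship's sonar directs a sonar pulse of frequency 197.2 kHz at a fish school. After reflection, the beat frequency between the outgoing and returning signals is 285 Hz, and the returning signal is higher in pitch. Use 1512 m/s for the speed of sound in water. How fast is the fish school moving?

Double Doppler shift off a moving reflector: f₂ = f₀ · (v + u)/(v − u) (u > 0 toward emitter).
Returning signal is higher, so f₂ = f₀ + Δf = 197200 + 285 = 197485 Hz.
Rearranging, u = v · (f₂ − f₀)/(f₂ + f₀) = 1512 × 285/394685 ≈ 1.09 m/s.
So the fish school is moving at 1.09 m/s toward the emitter.

1.09 m/s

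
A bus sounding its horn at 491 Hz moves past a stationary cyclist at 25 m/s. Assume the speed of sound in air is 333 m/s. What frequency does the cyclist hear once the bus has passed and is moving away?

Receding: f₂ = f · v/(v + v_s) = 491 × 333/358 ≈ 457 Hz.

457 Hz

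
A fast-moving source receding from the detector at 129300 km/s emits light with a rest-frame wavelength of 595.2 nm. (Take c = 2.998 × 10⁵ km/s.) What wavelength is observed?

β = v/c = 129300/299800 = 0.4313.
Relativistic Doppler for wavelength: λ' = λ₀ · √((1 + β)/(1 − β)).
λ' = 595.2 × √(1.4313/0.5687) = 595.2 × 1.58642 ≈ 944.2 nm.

944.2 nm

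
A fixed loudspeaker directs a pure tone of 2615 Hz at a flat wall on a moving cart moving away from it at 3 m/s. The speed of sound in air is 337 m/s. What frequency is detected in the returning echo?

2569 Hz

The flat wall on a moving cart first receives the wave as a moving observer: f₁ = f₀ · (v − u)/v = 2615 × (337 − 3)/337 ≈ 2592 Hz.
On reflection it acts as a source moving away from the stationary detector: f₂ = f₁ · v/(v + u) = 2592 × 337/340 ≈ 2569 Hz.
Equivalently f₂ = f₀ · (v − u)/(v + u).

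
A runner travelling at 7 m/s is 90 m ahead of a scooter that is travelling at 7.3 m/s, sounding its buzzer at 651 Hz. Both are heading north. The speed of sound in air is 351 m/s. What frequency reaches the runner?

The runner is ahead, so the scooter is moving toward it while the runner is moving away from the scooter.
With source approaching and observer receding, f' = f · (v − v_o)/(v − v_s).
f' = 651 × (351 − 7)/(351 − 7.3) = 651 × 344/343.7 ≈ 652 Hz.

652 Hz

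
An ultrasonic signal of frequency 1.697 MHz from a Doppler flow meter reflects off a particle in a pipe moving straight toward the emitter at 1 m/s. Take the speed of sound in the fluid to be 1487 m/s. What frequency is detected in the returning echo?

The particle in a pipe first receives the wave as a moving observer: f₁ = f₀ · (v + u)/v = 1.697 × (1487 + 1)/1487 ≈ 1.6981 MHz.
On reflection it acts as a source moving toward the stationary detector: f₂ = f₁ · v/(v − u) = 1.6981 × 1487/1486 ≈ 1.6993 MHz.

1.6993 MHz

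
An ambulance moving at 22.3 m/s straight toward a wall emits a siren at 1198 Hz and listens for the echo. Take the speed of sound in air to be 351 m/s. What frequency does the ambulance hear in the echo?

The wall receives the sound from a moving source: f₁ = f₀ · v/(v − v_e) = 1198 × 351/328.7 ≈ 1279 Hz.
On the return leg the ambulance is a moving observer: f₂ = f₁ · (v + v_e)/v = 1279 × 373.3/351 ≈ 1361 Hz.
Equivalently f₂ = f₀ · (v + v_e)/(v − v_e).

1361 Hz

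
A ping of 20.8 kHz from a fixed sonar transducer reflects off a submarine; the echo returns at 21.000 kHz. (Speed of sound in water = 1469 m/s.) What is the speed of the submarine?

Double Doppler shift off a moving reflector: f₂ = f₀ · (v + u)/(v − u) (u > 0 toward emitter).
Rearranging, u = v · (f₂ − f₀)/(f₂ + f₀) = 1469 × 0.200/41.800 ≈ 7.0 m/s.
So the submarine is moving at 7.0 m/s toward the emitter.

7.0 m/s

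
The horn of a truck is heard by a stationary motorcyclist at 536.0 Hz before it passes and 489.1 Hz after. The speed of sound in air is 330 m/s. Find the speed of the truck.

15.1 m/s

f₁/f₂ = (v + v_s)/(v − v_s), so v_s = v · (f₁ − f₂)/(f₁ + f₂).
v_s = 330 × (536.0 − 489.1)/(536.0 + 489.1) = 330 × 46.9/1025.1 ≈ 15.1 m/s.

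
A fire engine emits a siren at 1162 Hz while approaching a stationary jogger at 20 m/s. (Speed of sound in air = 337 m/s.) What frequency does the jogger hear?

1235 Hz

Only the source moves, toward the listener, so f' = f · v/(v − v_s).
f' = 1162 × 337/(337 − 20) = 1162 × 337/317 ≈ 1235 Hz.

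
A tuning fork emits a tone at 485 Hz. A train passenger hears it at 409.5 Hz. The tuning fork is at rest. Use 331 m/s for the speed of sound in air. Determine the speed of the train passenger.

52 m/s

f' < f, so the train passenger is receding.
f' = f · (v − v_o)/v ⇒ v_o = v · |f'/f − 1|.
v_o = 331 × |409.5/485 − 1| = 331 × 0.1557 ≈ 52 m/s.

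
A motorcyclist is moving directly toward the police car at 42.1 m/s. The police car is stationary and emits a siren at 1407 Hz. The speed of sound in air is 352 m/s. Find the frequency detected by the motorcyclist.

Moving observer, stationary source: f' = f · (v + v_o)/v.
f' = 1407 × (352 + 42.1)/352 = 1407 × 394.1/352 ≈ 1575 Hz.

1575 Hz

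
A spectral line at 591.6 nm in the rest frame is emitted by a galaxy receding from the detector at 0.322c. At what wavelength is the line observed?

826.1 nm

Relativistic Doppler for wavelength: λ' = λ₀ · √((1 + β)/(1 − β)).
λ' = 591.6 × √(1.3220/0.6780) = 591.6 × 1.39637 ≈ 826.1 nm.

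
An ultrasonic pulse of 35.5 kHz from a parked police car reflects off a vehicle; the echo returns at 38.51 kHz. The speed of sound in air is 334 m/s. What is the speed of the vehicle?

Double Doppler shift off a moving reflector: f₂ = f₀ · (v + u)/(v − u) (u > 0 toward emitter).
Rearranging, u = v · (f₂ − f₀)/(f₂ + f₀) = 334 × 3.01/74.01 ≈ 13.6 m/s.
So the vehicle is moving at 13.6 m/s toward the emitter.

13.6 m/s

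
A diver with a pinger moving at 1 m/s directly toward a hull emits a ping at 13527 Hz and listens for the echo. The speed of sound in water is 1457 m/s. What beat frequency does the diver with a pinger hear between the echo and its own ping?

The hull receives the sound from a moving source: f₁ = f₀ · v/(v − v_e) = 13527 × 1457/1456 ≈ 13536.29 Hz.
On the return leg the diver with a pinger is a moving observer: f₂ = f₁ · (v + v_e)/v = 13536.29 × 1458/1457 ≈ 13545.58 Hz.
Beat against the emitted tone: |f₂ − f₀| = 2v_e·f₀/(v − v_e) = 2 × 1 × 13527/1456 ≈ 18.6 Hz.

18.6 Hz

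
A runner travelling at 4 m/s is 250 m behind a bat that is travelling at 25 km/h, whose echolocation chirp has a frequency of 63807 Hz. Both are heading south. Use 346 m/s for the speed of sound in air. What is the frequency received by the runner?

63275 Hz

25 km/h = 6.944 m/s.
The runner is behind, so the bat is moving away from it while the runner is moving toward the bat.
With source receding and observer approaching, f' = f · (v + v_o)/(v + v_s).
f' = 63807 × (346 + 4)/(346 + 6.944) = 63807 × 350/352.94 ≈ 63275 Hz.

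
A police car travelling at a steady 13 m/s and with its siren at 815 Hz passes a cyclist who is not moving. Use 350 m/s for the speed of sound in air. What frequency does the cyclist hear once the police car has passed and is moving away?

Receding: f₂ = f · v/(v + v_s) = 815 × 350/363 ≈ 786 Hz.

786 Hz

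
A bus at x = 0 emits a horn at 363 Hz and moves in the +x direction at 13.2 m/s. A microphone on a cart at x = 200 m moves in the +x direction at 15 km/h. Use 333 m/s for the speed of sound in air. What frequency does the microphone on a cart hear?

15 km/h = 4.167 m/s.
The observer lies on the +x side, so the source is heading toward the observer and the observer is heading away from the source.
With source approaching and observer receding, f' = f · (v − v_o)/(v − v_s).
f' = 363 × (333 − 4.167)/(333 − 13.2) = 363 × 328.83/319.8 ≈ 373 Hz.

373 Hz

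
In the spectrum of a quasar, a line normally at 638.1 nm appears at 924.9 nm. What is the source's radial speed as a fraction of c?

λ'/λ₀ = 1.4495 > 1 (redshift), so the source is receding.
λ'/λ₀ = √((1 + β)/(1 − β)) for a receding source ⇒ β = (r² − 1)/(r² + 1) with r = λ'/λ₀.
β = (2.1009 − 1)/(2.1009 + 1) ≈ 0.355.

0.355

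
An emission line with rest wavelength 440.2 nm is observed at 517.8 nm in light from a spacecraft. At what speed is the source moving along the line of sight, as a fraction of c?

0.161

λ'/λ₀ = 1.1763 > 1 (redshift), so the source is receding.
λ'/λ₀ = √((1 + β)/(1 − β)) for a receding source ⇒ β = (r² − 1)/(r² + 1) with r = λ'/λ₀.
β = (1.3836 − 1)/(1.3836 + 1) ≈ 0.161.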